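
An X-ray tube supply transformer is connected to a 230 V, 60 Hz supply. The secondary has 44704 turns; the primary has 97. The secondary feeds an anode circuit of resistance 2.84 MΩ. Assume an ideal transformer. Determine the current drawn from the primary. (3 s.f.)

I_p ≈ 17.2 A

V_s = V_p × N_s/N_p = 230 × 44704/97 = 106000 V.
I_s = V_s/R = 106000/(2.84×10^6) = 0.037324 A.
For an ideal transformer I_p N_p = I_s N_s, so I_p = 0.037324 × 44704/97 = 17.2 A.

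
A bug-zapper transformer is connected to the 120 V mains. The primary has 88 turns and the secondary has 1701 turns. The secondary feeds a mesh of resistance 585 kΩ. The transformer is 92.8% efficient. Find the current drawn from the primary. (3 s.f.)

I_p ≈ 0.0826 A

V_s = 120 × 1701/88 = 2319.5 V.
I_s = V_s/R = 2319.5/585000 = 0.0039650 A.
P_out = V_s I_s = 2319.5 × 0.0039650 = 9.1971 W.
P_in = P_out/η = 9.1971/0.928 = 9.9106 W.
I_p = P_in/V_p = 9.9106/120 = 0.0826 A.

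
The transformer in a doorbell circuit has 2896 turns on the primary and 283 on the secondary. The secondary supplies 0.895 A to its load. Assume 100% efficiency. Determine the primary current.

For an ideal transformer I_p/I_s = N_s/N_p, so I_p = 0.895 × 283/2896 = 0.0875 A.

I_p ≈ 0.0875 A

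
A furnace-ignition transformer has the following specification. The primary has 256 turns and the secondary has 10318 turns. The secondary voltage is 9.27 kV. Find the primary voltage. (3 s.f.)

V_p ≈ 230 V

V_p/V_s = N_p/N_s, so V_p = 9270 × 256/10318 = 230 V.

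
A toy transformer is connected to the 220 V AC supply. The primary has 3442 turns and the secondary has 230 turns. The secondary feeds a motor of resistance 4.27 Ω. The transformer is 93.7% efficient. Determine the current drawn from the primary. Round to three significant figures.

V_s = 220 × 230/3442 = 14.701 V.
I_s = V_s/R = 14.701/4.27 = 3.4428 A.
P_out = V_s I_s = 14.701 × 3.4428 = 50.612 W.
P_in = P_out/η = 50.612/0.937 = 54.015 W.
I_p = P_in/V_p = 54.015/220 = 0.246 A.

I_p ≈ 0.246 A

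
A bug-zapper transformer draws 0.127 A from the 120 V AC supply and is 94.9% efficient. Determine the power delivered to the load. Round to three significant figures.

P_in = V_p I_p = 120 × 0.127 = 15.240 W.
P_out = η P_in = 0.949 × 15.240 = 14.5 W.

P_out ≈ 14.5 W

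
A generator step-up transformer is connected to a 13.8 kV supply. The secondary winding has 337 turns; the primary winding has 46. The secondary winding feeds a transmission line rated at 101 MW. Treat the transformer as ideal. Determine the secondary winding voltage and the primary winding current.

V_s ≈ 101000 V, I_p ≈ 7320 A

V_s = V_p × N_s/N_p = 13800 × 337/46 = 101100 V.
I_s = P/V_s = 1.01×10^8/101100 = 999.01 A.
I_p = I_s × N_s/N_p = 999.01 × 337/46 = 7320 A.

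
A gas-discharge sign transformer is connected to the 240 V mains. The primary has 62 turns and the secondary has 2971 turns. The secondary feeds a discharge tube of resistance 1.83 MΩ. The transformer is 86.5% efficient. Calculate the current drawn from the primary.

I_p ≈ 0.348 A

V_s = 240 × 2971/62 = 11501 V.
I_s = V_s/R = 11501/(1.83×10^6) = 0.0062845 A.
P_out = V_s I_s = 11501 × 0.0062845 = 72.276 W.
P_in = P_out/η = 72.276/0.865 = 83.556 W.
I_p = P_in/V_p = 83.556/240 = 0.348 A.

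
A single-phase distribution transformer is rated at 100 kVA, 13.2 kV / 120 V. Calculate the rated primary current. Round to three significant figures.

I_p ≈ 7.58 A

I_p = S/V_p = 100000/13200 = 7.58 A.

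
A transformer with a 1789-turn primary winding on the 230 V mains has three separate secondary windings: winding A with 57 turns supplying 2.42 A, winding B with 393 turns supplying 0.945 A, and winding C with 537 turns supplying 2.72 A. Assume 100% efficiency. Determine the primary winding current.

V_A = 230 × 57/1789 = 7.3281 V; V_B = 230 × 393/1789 = 50.525 V; V_C = 230 × 537/1789 = 69.039 V.
P_out = V_A I_A + V_B I_B + V_C I_C = 7.3281×2.42 + 50.525×0.945 + 69.039×2.72 = 17.734 + 47.747 + 187.78 = 253.27 W.
Ideal ⇒ P_in = P_out, so I_p = P_out/V_p = 253.27/230 = 1.10 A.

I_p ≈ 1.10 A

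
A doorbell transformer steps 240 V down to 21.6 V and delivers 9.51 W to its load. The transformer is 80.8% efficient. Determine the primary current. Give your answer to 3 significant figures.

I_p ≈ 0.0490 A

P_in = P_out/η = 9.51/0.808 = 11.770 W.
I_p = P_in/V_p = 11.770/240 = 0.0490 A.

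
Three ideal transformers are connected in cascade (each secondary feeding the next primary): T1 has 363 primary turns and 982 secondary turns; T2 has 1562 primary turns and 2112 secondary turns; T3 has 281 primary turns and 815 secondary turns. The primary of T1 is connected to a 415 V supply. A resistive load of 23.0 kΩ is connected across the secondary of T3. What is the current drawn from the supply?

I_supply ≈ 2.03 A

After T1: V = 415.00 × 982/363 = 1122.7 V.
After T2: V = 1122.7 × 2112/1562 = 1518.0 V.
After T3: V = 1518.0 × 815/281 = 4402.7 V.
I_load = 4402.7/23000 = 0.19142 A, so P_out = 4402.7 × 0.19142 = 842.76 W.
All ideal ⇒ P_in = P_out, so I_supply = 842.76/415 = 2.03 A.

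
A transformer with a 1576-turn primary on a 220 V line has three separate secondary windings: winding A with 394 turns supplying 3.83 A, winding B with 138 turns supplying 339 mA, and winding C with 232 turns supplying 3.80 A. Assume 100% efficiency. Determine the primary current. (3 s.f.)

I_p ≈ 1.55 A

V_A = 220 × 394/1576 = 55.000 V; V_B = 220 × 138/1576 = 19.264 V; V_C = 220 × 232/1576 = 32.386 V.
P_out = V_A I_A + V_B I_B + V_C I_C = 55.000×3.83 + 19.264×0.339 + 32.386×3.80 = 210.65 + 6.5305 + 123.07 = 340.25 W.
Ideal ⇒ P_in = P_out, so I_p = P_out/V_p = 340.25/220 = 1.55 A.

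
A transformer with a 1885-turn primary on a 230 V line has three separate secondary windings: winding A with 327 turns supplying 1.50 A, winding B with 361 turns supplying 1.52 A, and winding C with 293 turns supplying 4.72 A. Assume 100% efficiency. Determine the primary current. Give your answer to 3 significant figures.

I_p ≈ 1.28 A

V_A = 230 × 327/1885 = 39.899 V; V_B = 230 × 361/1885 = 44.048 V; V_C = 230 × 293/1885 = 35.751 V.
P_out = V_A I_A + V_B I_B + V_C I_C = 39.899×1.50 + 44.048×1.52 + 35.751×4.72 = 59.849 + 66.953 + 168.74 = 295.54 W.
Ideal ⇒ P_in = P_out, so I_p = P_out/V_p = 295.54/230 = 1.28 A.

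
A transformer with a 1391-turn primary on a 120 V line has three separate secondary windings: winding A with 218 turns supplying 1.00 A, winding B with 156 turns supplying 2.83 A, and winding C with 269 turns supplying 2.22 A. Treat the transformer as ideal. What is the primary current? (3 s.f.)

V_A = 120 × 218/1391 = 18.807 V; V_B = 120 × 156/1391 = 13.458 V; V_C = 120 × 269/1391 = 23.206 V.
P_out = V_A I_A + V_B I_B + V_C I_C = 18.807×1.00 + 13.458×2.83 + 23.206×2.22 = 18.807 + 38.086 + 51.518 = 108.41 W.
Ideal ⇒ P_in = P_out, so I_p = P_out/V_p = 108.41/120 = 0.903 A.

I_p ≈ 0.903 A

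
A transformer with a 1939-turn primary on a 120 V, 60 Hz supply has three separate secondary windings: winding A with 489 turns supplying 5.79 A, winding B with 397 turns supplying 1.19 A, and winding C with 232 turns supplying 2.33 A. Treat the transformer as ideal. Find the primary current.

V_A = 120 × 489/1939 = 30.263 V; V_B = 120 × 397/1939 = 24.569 V; V_C = 120 × 232/1939 = 14.358 V.
P_out = V_A I_A + V_B I_B + V_C I_C = 30.263×5.79 + 24.569×1.19 + 14.358×2.33 = 175.22 + 29.238 + 33.454 = 237.91 W.
Ideal ⇒ P_in = P_out, so I_p = P_out/V_p = 237.91/120 = 1.98 A.

I_p ≈ 1.98 A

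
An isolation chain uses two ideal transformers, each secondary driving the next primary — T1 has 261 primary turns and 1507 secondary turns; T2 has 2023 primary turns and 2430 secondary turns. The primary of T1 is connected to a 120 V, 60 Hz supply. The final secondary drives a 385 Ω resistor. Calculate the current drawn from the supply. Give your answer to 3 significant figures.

I_supply ≈ 15.0 A

Secondary of T1: V = 120.00 × 1507/261 = 692.87 V.
Secondary of T2: V = 692.87 × 2430/2023 = 832.27 V.
I_load = 832.27/385 = 2.1617 A, so P_out = 832.27 × 2.1617 = 1799.2 W.
All ideal ⇒ P_in = P_out, so I_supply = 1799.2/120 = 15.0 A.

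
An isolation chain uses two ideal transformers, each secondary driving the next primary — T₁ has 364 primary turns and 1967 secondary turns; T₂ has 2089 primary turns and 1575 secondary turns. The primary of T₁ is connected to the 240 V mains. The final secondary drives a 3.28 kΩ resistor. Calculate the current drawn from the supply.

After T₁: V = 240.00 × 1967/364 = 1296.9 V.
After T₂: V = 1296.9 × 1575/2089 = 977.81 V.
I_load = 977.81/3280 = 0.29811 A, so P_out = 977.81 × 0.29811 = 291.50 W.
All ideal ⇒ P_in = P_out, so I_supply = 291.50/240 = 1.21 A.

I_supply ≈ 1.21 A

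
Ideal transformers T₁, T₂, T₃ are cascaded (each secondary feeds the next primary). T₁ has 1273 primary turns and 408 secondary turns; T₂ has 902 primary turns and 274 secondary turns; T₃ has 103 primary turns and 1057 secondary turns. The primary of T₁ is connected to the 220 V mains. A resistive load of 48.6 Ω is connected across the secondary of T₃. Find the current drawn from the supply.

I_supply ≈ 4.52 A

Secondary of T₁: V = 220.00 × 408/1273 = 70.511 V.
Secondary of T₂: V = 70.511 × 274/902 = 21.419 V.
Secondary of T₃: V = 21.419 × 1057/103 = 219.80 V.
I_load = 219.80/48.6 = 4.5227 A, so P_out = 219.80 × 4.5227 = 994.11 W.
All ideal ⇒ P_in = P_out, so I_supply = 994.11/220 = 4.52 A.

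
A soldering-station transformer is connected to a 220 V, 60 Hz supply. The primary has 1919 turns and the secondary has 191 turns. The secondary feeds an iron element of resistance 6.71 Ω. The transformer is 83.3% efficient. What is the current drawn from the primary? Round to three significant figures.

I_p ≈ 0.390 A

V_s = 220 × 191/1919 = 21.897 V.
I_s = V_s/R = 21.897/6.71 = 3.2633 A.
P_out = V_s I_s = 21.897 × 3.2633 = 71.456 W.
P_in = P_out/η = 71.456/0.833 = 85.782 W.
I_p = P_in/V_p = 85.782/220 = 0.390 A.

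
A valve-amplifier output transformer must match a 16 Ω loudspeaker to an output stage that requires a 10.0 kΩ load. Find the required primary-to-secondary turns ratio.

Z_p/Z_s = (N_p/N_s)², so N_p/N_s = √(10000/16) = √625 = 25.0.

N_p/N_s ≈ 25.0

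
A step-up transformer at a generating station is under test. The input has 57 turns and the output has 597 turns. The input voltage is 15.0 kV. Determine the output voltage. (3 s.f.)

V_out ≈ 157000 V

V_out/V_in = N_out/N_in, so V_out = 15000 × 597/57 = 157000 V.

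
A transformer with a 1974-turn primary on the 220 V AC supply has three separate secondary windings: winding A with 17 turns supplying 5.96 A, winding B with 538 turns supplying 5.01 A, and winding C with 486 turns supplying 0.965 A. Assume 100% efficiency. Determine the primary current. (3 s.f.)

V_A = 220 × 17/1974 = 1.8946 V; V_B = 220 × 538/1974 = 59.959 V; V_C = 220 × 486/1974 = 54.164 V.
P_out = V_A I_A + V_B I_B + V_C I_C = 1.8946×5.96 + 59.959×5.01 + 54.164×0.965 = 11.292 + 300.40 + 52.268 = 363.96 W.
Ideal ⇒ P_in = P_out, so I_p = P_out/V_p = 363.96/220 = 1.65 A.

I_p ≈ 1.65 A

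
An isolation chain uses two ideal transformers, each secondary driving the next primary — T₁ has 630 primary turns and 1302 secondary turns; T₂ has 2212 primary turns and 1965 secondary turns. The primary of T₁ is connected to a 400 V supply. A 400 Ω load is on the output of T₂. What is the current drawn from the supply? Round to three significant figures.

I_supply ≈ 3.37 A

After T₁: V = 400.00 × 1302/630 = 826.67 V.
After T₂: V = 826.67 × 1965/2212 = 734.36 V.
I_load = 734.36/400 = 1.8359 A, so P_out = 734.36 × 1.8359 = 1348.2 W.
All ideal ⇒ P_in = P_out, so I_supply = 1348.2/400 = 3.37 A.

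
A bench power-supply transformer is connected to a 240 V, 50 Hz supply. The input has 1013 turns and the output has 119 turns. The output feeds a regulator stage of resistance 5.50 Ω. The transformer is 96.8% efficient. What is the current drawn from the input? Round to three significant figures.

I_in ≈ 0.622 A

V_out = 240 × 119/1013 = 28.193 V.
I_out = V_out/R = 28.193/5.50 = 5.1261 A.
P_out = V_out I_out = 28.193 × 5.1261 = 144.52 W.
P_in = P_out/η = 144.52/0.968 = 149.30 W.
I_in = P_in/V_in = 149.30/240 = 0.622 A.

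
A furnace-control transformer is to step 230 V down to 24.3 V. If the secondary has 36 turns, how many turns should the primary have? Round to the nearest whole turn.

N_p = 341 turns

N_p/N_s = V_p/V_s, so N_p = 36 × 230/24.3 = 340.7 ≈ 341 turns.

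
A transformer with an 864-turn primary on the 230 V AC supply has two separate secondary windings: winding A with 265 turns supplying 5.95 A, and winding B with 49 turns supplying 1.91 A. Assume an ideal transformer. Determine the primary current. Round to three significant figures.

I_p ≈ 1.93 A

V_A = 230 × 265/864 = 70.544 V; V_B = 230 × 49/864 = 13.044 V.
P_out = V_A I_A + V_B I_B = 70.544×5.95 + 13.044×1.91 = 419.74 + 24.914 = 444.65 W.
Ideal ⇒ P_in = P_out, so I_p = P_out/V_p = 444.65/230 = 1.93 A.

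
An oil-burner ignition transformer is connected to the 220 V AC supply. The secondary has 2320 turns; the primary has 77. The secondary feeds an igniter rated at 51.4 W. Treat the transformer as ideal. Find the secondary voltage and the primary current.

V_s = V_p × N_s/N_p = 220 × 2320/77 = 6628.6 V.
I_s = P/V_s = 51.4/6628.6 = 0.0077543 A.
I_p = I_s × N_s/N_p = 0.0077543 × 2320/77 = 0.234 A.

V_s ≈ 6630 V, I_p ≈ 0.234 A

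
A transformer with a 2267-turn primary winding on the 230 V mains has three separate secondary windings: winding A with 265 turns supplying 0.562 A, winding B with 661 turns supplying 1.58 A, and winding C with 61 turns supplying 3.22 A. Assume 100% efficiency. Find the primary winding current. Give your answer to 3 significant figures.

V_A = 230 × 265/2267 = 26.886 V; V_B = 230 × 661/2267 = 67.062 V; V_C = 230 × 61/2267 = 6.1888 V.
P_out = V_A I_A + V_B I_B + V_C I_C = 26.886×0.562 + 67.062×1.58 + 6.1888×3.22 = 15.110 + 105.96 + 19.928 = 141.00 W.
Ideal ⇒ P_in = P_out, so I_p = P_out/V_p = 141.00/230 = 0.613 A.

I_p ≈ 0.613 A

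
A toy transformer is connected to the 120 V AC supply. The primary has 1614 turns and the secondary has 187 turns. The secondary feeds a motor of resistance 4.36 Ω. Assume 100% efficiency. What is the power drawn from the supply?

P ≈ 44.3 W

V_s = V_p × N_s/N_p = 120 × 187/1614 = 13.903 V.
I_s = V_s/R = 13.903/4.36 = 3.1888 A.
I_p = I_s × N_s/N_p = 3.1888 × 187/1614 = 0.36946 A.
P = V_p I_p = 120 × 0.36946 = 44.3 W.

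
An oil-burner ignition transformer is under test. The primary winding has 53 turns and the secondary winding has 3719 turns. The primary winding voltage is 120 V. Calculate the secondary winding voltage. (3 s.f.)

V_s/V_p = N_s/N_p, so V_s = 120 × 3719/53 = 8420 V.

V_s ≈ 8420 V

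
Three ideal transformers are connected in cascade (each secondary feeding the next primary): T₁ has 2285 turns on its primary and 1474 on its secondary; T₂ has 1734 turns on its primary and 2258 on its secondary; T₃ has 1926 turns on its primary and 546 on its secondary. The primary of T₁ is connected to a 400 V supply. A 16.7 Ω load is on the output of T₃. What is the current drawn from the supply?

I_supply ≈ 1.36 A

After T₁: V = 400.00 × 1474/2285 = 258.03 V.
After T₂: V = 258.03 × 2258/1734 = 336.01 V.
After T₃: V = 336.01 × 546/1926 = 95.254 V.
I_load = 95.254/16.7 = 5.7038 A, so P_out = 95.254 × 5.7038 = 543.31 W.
All ideal ⇒ P_in = P_out, so I_supply = 543.31/400 = 1.36 A.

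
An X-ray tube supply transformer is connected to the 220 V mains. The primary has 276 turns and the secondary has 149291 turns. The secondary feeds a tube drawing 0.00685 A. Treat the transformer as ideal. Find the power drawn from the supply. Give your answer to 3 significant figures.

I_p = I_s × N_s/N_p = 0.00685 × 149291/276 = 3.7052 A.
P = V_p I_p = 220 × 3.7052 = 815 W.

P ≈ 815 W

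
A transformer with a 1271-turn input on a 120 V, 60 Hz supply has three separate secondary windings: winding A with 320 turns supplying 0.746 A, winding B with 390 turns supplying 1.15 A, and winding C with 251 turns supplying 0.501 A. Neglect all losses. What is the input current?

V_A = 120 × 320/1271 = 30.212 V; V_B = 120 × 390/1271 = 36.821 V; V_C = 120 × 251/1271 = 23.698 V.
P_out = V_A I_A + V_B I_B + V_C I_C = 30.212×0.746 + 36.821×1.15 + 23.698×0.501 = 22.538 + 42.345 + 11.873 = 76.756 W.
Ideal ⇒ P_in = P_out, so I_in = P_out/V_in = 76.756/120 = 0.640 A.

I_in ≈ 0.640 A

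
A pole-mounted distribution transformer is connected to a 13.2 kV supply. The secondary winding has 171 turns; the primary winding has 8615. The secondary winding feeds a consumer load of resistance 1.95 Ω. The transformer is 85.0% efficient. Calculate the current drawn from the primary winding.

V_s = 13200 × 171/8615 = 262.01 V.
I_s = V_s/R = 262.01/1.95 = 134.36 A.
P_out = V_s I_s = 262.01 × 134.36 = 35204 W.
P_in = P_out/η = 35204/0.850 = 41417 W.
I_p = P_in/V_p = 41417/13200 = 3.14 A.

I_p ≈ 3.14 A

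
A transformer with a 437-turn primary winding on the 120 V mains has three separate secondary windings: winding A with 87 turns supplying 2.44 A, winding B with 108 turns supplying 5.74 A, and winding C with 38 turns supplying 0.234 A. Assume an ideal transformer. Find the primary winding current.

I_p ≈ 1.92 A

V_A = 120 × 87/437 = 23.890 V; V_B = 120 × 108/437 = 29.657 V; V_C = 120 × 38/437 = 10.435 V.
P_out = V_A I_A + V_B I_B + V_C I_C = 23.890×2.44 + 29.657×5.74 + 10.435×0.234 = 58.292 + 170.23 + 2.4417 = 230.96 W.
Ideal ⇒ P_in = P_out, so I_p = P_out/V_p = 230.96/120 = 1.92 A.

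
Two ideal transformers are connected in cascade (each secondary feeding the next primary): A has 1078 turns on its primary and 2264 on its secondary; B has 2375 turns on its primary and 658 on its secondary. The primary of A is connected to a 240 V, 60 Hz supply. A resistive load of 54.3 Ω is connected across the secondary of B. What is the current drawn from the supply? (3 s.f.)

Secondary of A: V = 240.00 × 2264/1078 = 504.04 V.
Secondary of B: V = 504.04 × 658/2375 = 139.65 V.
I_load = 139.65/54.3 = 2.5718 A, so P_out = 139.65 × 2.5718 = 359.14 W.
All ideal ⇒ P_in = P_out, so I_supply = 359.14/240 = 1.50 A.

I_supply ≈ 1.50 A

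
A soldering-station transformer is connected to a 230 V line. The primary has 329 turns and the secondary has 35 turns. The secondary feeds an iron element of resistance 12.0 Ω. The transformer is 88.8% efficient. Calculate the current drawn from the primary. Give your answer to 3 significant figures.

I_p ≈ 0.244 A

V_s = 230 × 35/329 = 24.468 V.
I_s = V_s/R = 24.468/12.0 = 2.0390 A.
P_out = V_s I_s = 24.468 × 2.0390 = 49.891 W.
P_in = P_out/η = 49.891/0.888 = 56.183 W.
I_p = P_in/V_p = 56.183/230 = 0.244 A.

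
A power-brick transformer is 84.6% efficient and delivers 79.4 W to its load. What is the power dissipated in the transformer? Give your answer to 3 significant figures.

P_loss ≈ 14.5 W

P_in = P_out/η = 79.4/0.846 = 93.8534 W.
P_loss = P_in − P_out = 93.8534 − 79.4 = 14.5 W.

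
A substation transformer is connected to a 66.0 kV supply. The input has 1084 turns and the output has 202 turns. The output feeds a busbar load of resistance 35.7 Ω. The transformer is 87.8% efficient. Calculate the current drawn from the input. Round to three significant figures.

V_out = 66000 × 202/1084 = 12299 V.
I_out = V_out/R = 12299/35.7 = 344.51 A.
P_out = V_out I_out = 12299 × 344.51 = 4.2371×10^6 W.
P_in = P_out/η = 4.2371×10^6/0.878 = 4.8258×10^6 W.
I_in = P_in/V_in = 4.8258×10^6/66000 = 73.1 A.

I_in ≈ 73.1 A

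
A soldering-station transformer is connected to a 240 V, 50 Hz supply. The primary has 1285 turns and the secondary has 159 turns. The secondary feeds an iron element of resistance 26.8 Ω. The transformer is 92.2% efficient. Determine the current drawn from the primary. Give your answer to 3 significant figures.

V_s = 240 × 159/1285 = 29.696 V.
I_s = V_s/R = 29.696/26.8 = 1.1081 A.
P_out = V_s I_s = 29.696 × 1.1081 = 32.906 W.
P_in = P_out/η = 32.906/0.922 = 35.690 W.
I_p = P_in/V_p = 35.690/240 = 0.149 A.

I_p ≈ 0.149 A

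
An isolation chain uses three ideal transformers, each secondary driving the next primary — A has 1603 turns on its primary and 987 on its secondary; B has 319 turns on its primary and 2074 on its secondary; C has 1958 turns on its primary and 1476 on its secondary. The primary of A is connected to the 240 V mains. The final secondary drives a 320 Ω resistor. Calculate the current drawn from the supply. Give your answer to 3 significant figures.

I_supply ≈ 6.83 A

Secondary of A: V = 240.00 × 987/1603 = 147.77 V.
Secondary of B: V = 147.77 × 2074/319 = 960.76 V.
Secondary of C: V = 960.76 × 1476/1958 = 724.25 V.
I_load = 724.25/320 = 2.2633 A, so P_out = 724.25 × 2.2633 = 1639.2 W.
All ideal ⇒ P_in = P_out, so I_supply = 1639.2/240 = 6.83 A.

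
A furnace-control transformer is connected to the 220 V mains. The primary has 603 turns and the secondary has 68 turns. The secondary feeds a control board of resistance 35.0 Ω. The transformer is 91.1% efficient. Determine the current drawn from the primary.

V_s = 220 × 68/603 = 24.809 V.
I_s = V_s/R = 24.809/35.0 = 0.70884 A.
P_out = V_s I_s = 24.809 × 0.70884 = 17.586 W.
P_in = P_out/η = 17.586/0.911 = 19.304 W.
I_p = P_in/V_p = 19.304/220 = 0.0877 A.

I_p ≈ 0.0877 A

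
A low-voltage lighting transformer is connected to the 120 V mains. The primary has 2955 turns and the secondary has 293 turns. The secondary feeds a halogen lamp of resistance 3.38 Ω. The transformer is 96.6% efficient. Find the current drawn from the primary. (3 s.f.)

I_p ≈ 0.361 A

V_s = 120 × 293/2955 = 11.898 V.
I_s = V_s/R = 11.898/3.38 = 3.5203 A.
P_out = V_s I_s = 11.898 × 3.5203 = 41.886 W.
P_in = P_out/η = 41.886/0.966 = 43.360 W.
I_p = P_in/V_p = 43.360/120 = 0.361 A.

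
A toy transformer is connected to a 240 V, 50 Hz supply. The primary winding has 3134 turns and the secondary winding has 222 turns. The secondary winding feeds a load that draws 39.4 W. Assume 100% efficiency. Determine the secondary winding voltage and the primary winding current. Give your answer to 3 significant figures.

V_s = V_p × N_s/N_p = 240 × 222/3134 = 17.001 V.
I_s = P/V_s = 39.4/17.001 = 2.3176 A.
I_p = I_s × N_s/N_p = 2.3176 × 222/3134 = 0.164 A.

V_s ≈ 17.0 V, I_p ≈ 0.164 A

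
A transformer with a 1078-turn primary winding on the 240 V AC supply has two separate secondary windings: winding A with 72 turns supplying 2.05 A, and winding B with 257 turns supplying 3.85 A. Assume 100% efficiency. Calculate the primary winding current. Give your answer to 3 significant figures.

I_p ≈ 1.05 A

V_A = 240 × 72/1078 = 16.030 V; V_B = 240 × 257/1078 = 57.217 V.
P_out = V_A I_A + V_B I_B = 16.030×2.05 + 57.217×3.85 = 32.861 + 220.29 = 253.15 W.
Ideal ⇒ P_in = P_out, so I_p = P_out/V_p = 253.15/240 = 1.05 A.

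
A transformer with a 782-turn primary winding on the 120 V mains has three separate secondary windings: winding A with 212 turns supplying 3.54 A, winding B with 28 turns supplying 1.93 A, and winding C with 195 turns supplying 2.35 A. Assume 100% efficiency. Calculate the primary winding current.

V_A = 120 × 212/782 = 32.532 V; V_B = 120 × 28/782 = 4.2967 V; V_C = 120 × 195/782 = 29.923 V.
P_out = V_A I_A + V_B I_B + V_C I_C = 32.532×3.54 + 4.2967×1.93 + 29.923×2.35 = 115.16 + 8.2926 + 70.320 = 193.78 W.
Ideal ⇒ P_in = P_out, so I_p = P_out/V_p = 193.78/120 = 1.61 A.

I_p ≈ 1.61 A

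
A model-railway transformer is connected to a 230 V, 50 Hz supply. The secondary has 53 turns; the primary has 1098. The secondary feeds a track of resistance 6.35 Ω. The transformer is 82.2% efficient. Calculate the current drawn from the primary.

I_p ≈ 0.103 A

V_s = 230 × 53/1098 = 11.102 V.
I_s = V_s/R = 11.102/6.35 = 1.7483 A.
P_out = V_s I_s = 11.102 × 1.7483 = 19.410 W.
P_in = P_out/η = 19.410/0.822 = 23.613 W.
I_p = P_in/V_p = 23.613/230 = 0.103 A.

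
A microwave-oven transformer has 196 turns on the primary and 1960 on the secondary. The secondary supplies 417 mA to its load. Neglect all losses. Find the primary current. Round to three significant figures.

For an ideal transformer I_p/I_s = N_s/N_p, so I_p = 0.417 × 1960/196 = 4.17 A.

I_p ≈ 4.17 A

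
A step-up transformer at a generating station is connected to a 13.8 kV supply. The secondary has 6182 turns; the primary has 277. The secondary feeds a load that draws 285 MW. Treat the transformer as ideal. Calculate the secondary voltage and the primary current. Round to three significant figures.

V_s ≈ 308000 V, I_p ≈ 20700 A

V_s = V_p × N_s/N_p = 13800 × 6182/277 = 307980 V.
I_s = P/V_s = 2.85×10^8/307980 = 925.37 A.
I_p = I_s × N_s/N_p = 925.37 × 6182/277 = 20700 A.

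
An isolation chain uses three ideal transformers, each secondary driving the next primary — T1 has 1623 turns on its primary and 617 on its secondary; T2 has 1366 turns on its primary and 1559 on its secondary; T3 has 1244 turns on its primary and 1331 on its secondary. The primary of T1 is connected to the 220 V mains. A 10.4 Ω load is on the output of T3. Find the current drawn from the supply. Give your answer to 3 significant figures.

I_supply ≈ 4.56 A

After T1: V = 220.00 × 617/1623 = 83.635 V.
After T2: V = 83.635 × 1559/1366 = 95.452 V.
After T3: V = 95.452 × 1331/1244 = 102.13 V.
I_load = 102.13/10.4 = 9.8199 A, so P_out = 102.13 × 9.8199 = 1002.9 W.
All ideal ⇒ P_in = P_out, so I_supply = 1002.9/220 = 4.56 A.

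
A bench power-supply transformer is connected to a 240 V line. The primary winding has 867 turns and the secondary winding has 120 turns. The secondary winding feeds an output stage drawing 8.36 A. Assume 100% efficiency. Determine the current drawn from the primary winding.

I_p ≈ 1.16 A

For an ideal transformer I_p N_p = I_s N_s, so I_p = 8.36 × 120/867 = 1.16 A.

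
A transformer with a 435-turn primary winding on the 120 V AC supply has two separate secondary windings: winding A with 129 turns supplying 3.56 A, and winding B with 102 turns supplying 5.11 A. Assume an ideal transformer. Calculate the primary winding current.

I_p ≈ 2.25 A

V_A = 120 × 129/435 = 35.586 V; V_B = 120 × 102/435 = 28.138 V.
P_out = V_A I_A + V_B I_B = 35.586×3.56 + 28.138×5.11 = 126.69 + 143.78 = 270.47 W.
Ideal ⇒ P_in = P_out, so I_p = P_out/V_p = 270.47/120 = 2.25 A.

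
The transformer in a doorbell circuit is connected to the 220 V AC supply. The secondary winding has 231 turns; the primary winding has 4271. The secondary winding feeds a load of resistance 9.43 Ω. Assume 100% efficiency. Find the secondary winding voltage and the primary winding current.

V_s = V_p × N_s/N_p = 220 × 231/4271 = 11.899 V.
I_s = V_s/R = 11.899/9.43 = 1.2618 A.
I_p = I_s × N_s/N_p = 1.2618 × 231/4271 = 0.0682 A.

V_s ≈ 11.9 V, I_p ≈ 0.0682 A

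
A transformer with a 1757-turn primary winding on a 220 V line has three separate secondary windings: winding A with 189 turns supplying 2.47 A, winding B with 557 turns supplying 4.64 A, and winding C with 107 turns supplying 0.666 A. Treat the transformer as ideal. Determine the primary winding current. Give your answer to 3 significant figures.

I_p ≈ 1.78 A

V_A = 220 × 189/1757 = 23.665 V; V_B = 220 × 557/1757 = 69.744 V; V_C = 220 × 107/1757 = 13.398 V.
P_out = V_A I_A + V_B I_B + V_C I_C = 23.665×2.47 + 69.744×4.64 + 13.398×0.666 = 58.453 + 323.61 + 8.9230 = 390.99 W.
Ideal ⇒ P_in = P_out, so I_p = P_out/V_p = 390.99/220 = 1.78 A.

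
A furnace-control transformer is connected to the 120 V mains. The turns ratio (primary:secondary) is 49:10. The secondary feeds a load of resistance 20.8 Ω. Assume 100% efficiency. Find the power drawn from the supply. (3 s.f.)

P ≈ 28.8 W

V_s = V_p × N_s/N_p = 120 × 10/49 = 24.490 V.
I_s = V_s/R = 24.490/20.8 = 1.1774 A.
I_p = I_s × N_s/N_p = 1.1774 × 10/49 = 0.24028 A.
P = V_p I_p = 120 × 0.24028 = 28.8 W.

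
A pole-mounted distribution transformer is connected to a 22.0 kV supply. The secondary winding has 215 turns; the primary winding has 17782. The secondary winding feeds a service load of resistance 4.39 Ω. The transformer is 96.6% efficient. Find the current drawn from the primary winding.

V_s = 22000 × 215/17782 = 266.00 V.
I_s = V_s/R = 266.00/4.39 = 60.592 A.
P_out = V_s I_s = 266.00 × 60.592 = 16117 W.
P_in = P_out/η = 16117/0.966 = 16685 W.
I_p = P_in/V_p = 16685/22000 = 0.758 A.

I_p ≈ 0.758 A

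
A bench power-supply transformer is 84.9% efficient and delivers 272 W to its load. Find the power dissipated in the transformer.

P_loss ≈ 48.4 W

P_in = P_out/η = 272/0.849 = 320.377 W.
P_loss = P_in − P_out = 320.377 − 272 = 48.4 W.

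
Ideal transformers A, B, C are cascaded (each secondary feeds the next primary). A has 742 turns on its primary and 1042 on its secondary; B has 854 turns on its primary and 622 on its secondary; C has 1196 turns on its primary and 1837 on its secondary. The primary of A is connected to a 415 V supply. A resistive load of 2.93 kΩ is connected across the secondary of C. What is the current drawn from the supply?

Secondary of A: V = 415.00 × 1042/742 = 582.79 V.
Secondary of B: V = 582.79 × 622/854 = 424.47 V.
Secondary of C: V = 424.47 × 1837/1196 = 651.96 V.
I_load = 651.96/2930 = 0.22251 A, so P_out = 651.96 × 0.22251 = 145.07 W.
All ideal ⇒ P_in = P_out, so I_supply = 145.07/415 = 0.350 A.

I_supply ≈ 0.350 A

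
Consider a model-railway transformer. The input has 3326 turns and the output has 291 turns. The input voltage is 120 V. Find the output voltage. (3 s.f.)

V_out/V_in = N_out/N_in, so V_out = 120 × 291/3326 = 10.5 V.

V_out ≈ 10.5 V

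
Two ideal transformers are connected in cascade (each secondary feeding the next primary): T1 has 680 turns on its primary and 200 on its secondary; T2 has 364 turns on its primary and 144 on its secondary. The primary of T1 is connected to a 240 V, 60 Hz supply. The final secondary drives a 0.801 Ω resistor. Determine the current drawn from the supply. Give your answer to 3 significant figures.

I_supply ≈ 4.06 A

After T1: V = 240.00 × 200/680 = 70.588 V.
After T2: V = 70.588 × 144/364 = 27.925 V.
I_load = 27.925/0.801 = 34.863 A, so P_out = 27.925 × 34.863 = 973.54 W.
All ideal ⇒ P_in = P_out, so I_supply = 973.54/240 = 4.06 A.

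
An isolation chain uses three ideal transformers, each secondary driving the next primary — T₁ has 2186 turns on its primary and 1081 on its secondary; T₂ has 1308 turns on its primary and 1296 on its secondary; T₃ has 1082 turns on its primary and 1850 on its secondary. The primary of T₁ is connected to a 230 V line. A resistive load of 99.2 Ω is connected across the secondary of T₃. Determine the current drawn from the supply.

Secondary of T₁: V = 230.00 × 1081/2186 = 113.74 V.
Secondary of T₂: V = 113.74 × 1296/1308 = 112.69 V.
Secondary of T₃: V = 112.69 × 1850/1082 = 192.68 V.
I_load = 192.68/99.2 = 1.9424 A, so P_out = 192.68 × 1.9424 = 374.26 W.
All ideal ⇒ P_in = P_out, so I_supply = 374.26/230 = 1.63 A.

I_supply ≈ 1.63 A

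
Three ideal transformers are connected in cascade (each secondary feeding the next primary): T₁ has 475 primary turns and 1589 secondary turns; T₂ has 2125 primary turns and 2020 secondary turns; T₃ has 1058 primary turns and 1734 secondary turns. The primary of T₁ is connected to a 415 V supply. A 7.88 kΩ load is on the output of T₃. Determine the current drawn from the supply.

Secondary of T₁: V = 415.00 × 1589/475 = 1388.3 V.
Secondary of T₂: V = 1388.3 × 2020/2125 = 1319.7 V.
Secondary of T₃: V = 1319.7 × 1734/1058 = 2162.9 V.
I_load = 2162.9/7880 = 0.27448 A, so P_out = 2162.9 × 0.27448 = 593.67 W.
All ideal ⇒ P_in = P_out, so I_supply = 593.67/415 = 1.43 A.

I_supply ≈ 1.43 A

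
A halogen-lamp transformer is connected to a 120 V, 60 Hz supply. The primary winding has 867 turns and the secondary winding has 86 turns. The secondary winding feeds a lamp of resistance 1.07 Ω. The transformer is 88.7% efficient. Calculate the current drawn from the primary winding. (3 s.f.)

I_p ≈ 1.24 A

V_s = 120 × 86/867 = 11.903 V.
I_s = V_s/R = 11.903/1.07 = 11.124 A.
P_out = V_s I_s = 11.903 × 11.124 = 132.42 W.
P_in = P_out/η = 132.42/0.887 = 149.28 W.
I_p = P_in/V_p = 149.28/120 = 1.24 A.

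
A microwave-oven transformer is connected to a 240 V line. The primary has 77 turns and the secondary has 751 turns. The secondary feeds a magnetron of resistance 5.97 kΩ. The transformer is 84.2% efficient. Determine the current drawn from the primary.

I_p ≈ 4.54 A

V_s = 240 × 751/77 = 2340.8 V.
I_s = V_s/R = 2340.8/5970 = 0.39209 A.
P_out = V_s I_s = 2340.8 × 0.39209 = 917.80 W.
P_in = P_out/η = 917.80/0.842 = 1090.0 W.
I_p = P_in/V_p = 1090.0/240 = 4.54 A.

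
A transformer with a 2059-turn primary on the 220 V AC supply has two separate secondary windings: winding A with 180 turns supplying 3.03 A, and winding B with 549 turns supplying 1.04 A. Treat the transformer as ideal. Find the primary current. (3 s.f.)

V_A = 220 × 180/2059 = 19.233 V; V_B = 220 × 549/2059 = 58.660 V.
P_out = V_A I_A + V_B I_B = 19.233×3.03 + 58.660×1.04 = 58.275 + 61.006 = 119.28 W.
Ideal ⇒ P_in = P_out, so I_p = P_out/V_p = 119.28/220 = 0.542 A.

I_p ≈ 0.542 A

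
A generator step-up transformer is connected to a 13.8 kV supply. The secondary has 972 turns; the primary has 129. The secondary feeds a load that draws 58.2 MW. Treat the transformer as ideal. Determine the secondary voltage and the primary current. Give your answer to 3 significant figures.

V_s ≈ 104000 V, I_p ≈ 4220 A

V_s = V_p × N_s/N_p = 13800 × 972/129 = 103980 V.
I_s = P/V_s = 5.82×10^7/103980 = 559.72 A.
I_p = I_s × N_s/N_p = 559.72 × 972/129 = 4220 A.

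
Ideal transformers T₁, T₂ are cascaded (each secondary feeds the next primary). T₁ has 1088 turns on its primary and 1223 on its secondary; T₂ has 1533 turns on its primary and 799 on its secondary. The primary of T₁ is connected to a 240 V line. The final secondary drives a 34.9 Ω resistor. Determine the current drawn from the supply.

Secondary of T₁: V = 240.00 × 1223/1088 = 269.78 V.
Secondary of T₂: V = 269.78 × 799/1533 = 140.61 V.
I_load = 140.61/34.9 = 4.0289 A, so P_out = 140.61 × 4.0289 = 566.50 W.
All ideal ⇒ P_in = P_out, so I_supply = 566.50/240 = 2.36 A.

I_supply ≈ 2.36 A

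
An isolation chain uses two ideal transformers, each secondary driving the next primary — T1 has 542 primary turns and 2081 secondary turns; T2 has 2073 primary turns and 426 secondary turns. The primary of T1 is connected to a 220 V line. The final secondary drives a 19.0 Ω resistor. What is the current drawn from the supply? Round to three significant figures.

After T1: V = 220.00 × 2081/542 = 844.69 V.
After T2: V = 844.69 × 426/2073 = 173.58 V.
I_load = 173.58/19.0 = 9.1359 A, so P_out = 173.58 × 9.1359 = 1585.8 W.
All ideal ⇒ P_in = P_out, so I_supply = 1585.8/220 = 7.21 A.

I_supply ≈ 7.21 A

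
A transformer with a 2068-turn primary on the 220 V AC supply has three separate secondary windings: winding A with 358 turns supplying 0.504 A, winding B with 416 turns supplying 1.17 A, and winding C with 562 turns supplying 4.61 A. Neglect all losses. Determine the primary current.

V_A = 220 × 358/2068 = 38.085 V; V_B = 220 × 416/2068 = 44.255 V; V_C = 220 × 562/2068 = 59.787 V.
P_out = V_A I_A + V_B I_B + V_C I_C = 38.085×0.504 + 44.255×1.17 + 59.787×4.61 = 19.195 + 51.779 + 275.62 = 346.59 W.
Ideal ⇒ P_in = P_out, so I_p = P_out/V_p = 346.59/220 = 1.58 A.

I_p ≈ 1.58 A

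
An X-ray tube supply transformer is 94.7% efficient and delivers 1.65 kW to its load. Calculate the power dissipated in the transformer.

P_in = P_out/η = 1650/0.947 = 1742.34 W.
P_loss = P_in − P_out = 1742.34 − 1650 = 92.3 W.

P_loss ≈ 92.3 W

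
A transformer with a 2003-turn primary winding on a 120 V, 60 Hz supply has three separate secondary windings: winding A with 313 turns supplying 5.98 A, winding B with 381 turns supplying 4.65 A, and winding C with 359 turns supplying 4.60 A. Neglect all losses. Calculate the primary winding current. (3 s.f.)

V_A = 120 × 313/2003 = 18.752 V; V_B = 120 × 381/2003 = 22.826 V; V_C = 120 × 359/2003 = 21.508 V.
P_out = V_A I_A + V_B I_B + V_C I_C = 18.752×5.98 + 22.826×4.65 + 21.508×4.60 = 112.14 + 106.14 + 98.936 = 317.21 W.
Ideal ⇒ P_in = P_out, so I_p = P_out/V_p = 317.21/120 = 2.64 A.

I_p ≈ 2.64 A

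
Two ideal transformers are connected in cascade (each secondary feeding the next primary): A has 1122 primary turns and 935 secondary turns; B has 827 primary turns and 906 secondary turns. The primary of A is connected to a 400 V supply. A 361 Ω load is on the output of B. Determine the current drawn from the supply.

I_supply ≈ 0.923 A

Secondary of A: V = 400.00 × 935/1122 = 333.33 V.
Secondary of B: V = 333.33 × 906/827 = 365.18 V.
I_load = 365.18/361 = 1.0116 A, so P_out = 365.18 × 1.0116 = 369.40 W.
All ideal ⇒ P_in = P_out, so I_supply = 369.40/400 = 0.923 A.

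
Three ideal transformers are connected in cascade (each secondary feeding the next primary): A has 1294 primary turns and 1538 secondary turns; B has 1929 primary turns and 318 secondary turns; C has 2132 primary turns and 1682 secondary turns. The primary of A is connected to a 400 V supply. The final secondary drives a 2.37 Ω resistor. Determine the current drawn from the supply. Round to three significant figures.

I_supply ≈ 4.03 A

Secondary of A: V = 400.00 × 1538/1294 = 475.43 V.
Secondary of B: V = 475.43 × 318/1929 = 78.375 V.
Secondary of C: V = 78.375 × 1682/2132 = 61.832 V.
I_load = 61.832/2.37 = 26.090 A, so P_out = 61.832 × 26.090 = 1613.2 W.
All ideal ⇒ P_in = P_out, so I_supply = 1613.2/400 = 4.03 A.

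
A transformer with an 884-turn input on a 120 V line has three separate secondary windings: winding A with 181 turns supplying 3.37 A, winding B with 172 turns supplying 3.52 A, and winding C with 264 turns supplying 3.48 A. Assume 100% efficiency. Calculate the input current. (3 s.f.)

I_in ≈ 2.41 A

V_A = 120 × 181/884 = 24.570 V; V_B = 120 × 172/884 = 23.348 V; V_C = 120 × 264/884 = 35.837 V.
P_out = V_A I_A + V_B I_B + V_C I_C = 24.570×3.37 + 23.348×3.52 + 35.837×3.48 = 82.801 + 82.186 + 124.71 = 289.70 W.
Ideal ⇒ P_in = P_out, so I_in = P_out/V_in = 289.70/120 = 2.41 A.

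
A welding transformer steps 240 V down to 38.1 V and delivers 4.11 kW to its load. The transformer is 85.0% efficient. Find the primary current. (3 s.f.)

I_p ≈ 20.1 A

P_in = P_out/η = 4110/0.850 = 4835.3 W.
I_p = P_in/V_p = 4835.3/240 = 20.1 A.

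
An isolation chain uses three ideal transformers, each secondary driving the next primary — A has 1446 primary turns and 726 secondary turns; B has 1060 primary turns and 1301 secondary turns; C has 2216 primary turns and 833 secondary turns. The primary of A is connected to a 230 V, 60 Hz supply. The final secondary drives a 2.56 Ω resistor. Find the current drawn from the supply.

Secondary of A: V = 230.00 × 726/1446 = 115.48 V.
Secondary of B: V = 115.48 × 1301/1060 = 141.73 V.
Secondary of C: V = 141.73 × 833/2216 = 53.277 V.
I_load = 53.277/2.56 = 20.811 A, so P_out = 53.277 × 20.811 = 1108.8 W.
All ideal ⇒ P_in = P_out, so I_supply = 1108.8/230 = 4.82 A.

I_supply ≈ 4.82 A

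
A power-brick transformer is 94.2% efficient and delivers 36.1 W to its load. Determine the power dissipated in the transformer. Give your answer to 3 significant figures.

P_loss ≈ 2.22 W

P_in = P_out/η = 36.1/0.942 = 38.3227 W.
P_loss = P_in − P_out = 38.3227 − 36.1 = 2.22 W.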